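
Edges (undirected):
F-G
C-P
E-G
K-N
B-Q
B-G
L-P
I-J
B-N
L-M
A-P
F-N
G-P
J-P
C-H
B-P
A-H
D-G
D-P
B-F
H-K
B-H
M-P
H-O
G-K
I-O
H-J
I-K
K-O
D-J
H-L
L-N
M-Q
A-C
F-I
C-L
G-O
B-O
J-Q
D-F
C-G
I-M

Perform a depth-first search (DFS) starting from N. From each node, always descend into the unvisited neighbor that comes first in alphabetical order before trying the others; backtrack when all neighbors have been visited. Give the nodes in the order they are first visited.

Visit N
N → B
B → F
F → D
D → G
G → C
C → A
A → H
H → J
J → I
I → K
K → O
I → M
M → L
L → P
M → Q
G → E

N, B, F, D, G, C, A, H, J, I, K, O, M, L, P, Q, E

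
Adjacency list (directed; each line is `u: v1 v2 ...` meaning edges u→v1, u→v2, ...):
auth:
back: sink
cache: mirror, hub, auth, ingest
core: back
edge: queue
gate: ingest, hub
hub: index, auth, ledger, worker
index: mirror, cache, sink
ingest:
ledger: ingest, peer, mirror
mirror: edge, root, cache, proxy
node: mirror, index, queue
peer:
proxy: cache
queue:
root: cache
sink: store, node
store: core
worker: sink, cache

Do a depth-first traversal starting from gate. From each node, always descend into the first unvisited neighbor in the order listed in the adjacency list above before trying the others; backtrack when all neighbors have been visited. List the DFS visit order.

Visit gate
gate → ingest
gate → hub
hub → index
index → mirror
mirror → edge
edge → queue
mirror → root
root → cache
cache → auth
mirror → proxy
index → sink
sink → store
store → core
core → back
sink → node
hub → ledger
ledger → peer
hub → worker

gate, ingest, hub, index, mirror, edge, queue, root, cache, auth, proxy, sink, store, core, back, node, ledger, peer, worker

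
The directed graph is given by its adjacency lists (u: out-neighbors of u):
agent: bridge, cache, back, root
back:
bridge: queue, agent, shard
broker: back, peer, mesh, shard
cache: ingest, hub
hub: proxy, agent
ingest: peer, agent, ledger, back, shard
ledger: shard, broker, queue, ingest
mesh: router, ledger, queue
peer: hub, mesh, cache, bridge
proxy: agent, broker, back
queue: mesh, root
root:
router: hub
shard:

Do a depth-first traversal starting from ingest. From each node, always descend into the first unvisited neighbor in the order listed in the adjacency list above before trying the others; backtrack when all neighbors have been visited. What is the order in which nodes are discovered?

Visit ingest
ingest → peer
peer → hub
hub → proxy
proxy → agent
agent → bridge
bridge → queue
queue → mesh
mesh → router
mesh → ledger
ledger → shard
ledger → broker
broker → back
queue → root
agent → cache

ingest peer hub proxy agent bridge queue mesh router ledger shard broker back root cache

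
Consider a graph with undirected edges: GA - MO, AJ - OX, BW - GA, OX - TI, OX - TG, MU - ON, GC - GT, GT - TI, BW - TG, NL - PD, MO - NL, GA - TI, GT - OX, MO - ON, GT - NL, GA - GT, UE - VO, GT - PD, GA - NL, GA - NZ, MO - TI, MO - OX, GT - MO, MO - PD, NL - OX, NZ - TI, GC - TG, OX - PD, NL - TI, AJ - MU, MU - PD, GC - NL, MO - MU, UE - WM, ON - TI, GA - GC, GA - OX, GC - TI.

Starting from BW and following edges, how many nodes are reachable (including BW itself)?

14

BFS from BW visits: BW, TG, GA, OX, GC, TI, NZ, NL, MO, GT, PD, AJ, ON, MU
Reachable nodes: 14 of 17 total.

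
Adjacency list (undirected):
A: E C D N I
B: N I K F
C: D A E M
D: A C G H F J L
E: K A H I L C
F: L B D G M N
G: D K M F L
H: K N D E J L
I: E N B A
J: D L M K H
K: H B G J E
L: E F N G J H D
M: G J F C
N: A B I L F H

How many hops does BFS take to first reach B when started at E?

2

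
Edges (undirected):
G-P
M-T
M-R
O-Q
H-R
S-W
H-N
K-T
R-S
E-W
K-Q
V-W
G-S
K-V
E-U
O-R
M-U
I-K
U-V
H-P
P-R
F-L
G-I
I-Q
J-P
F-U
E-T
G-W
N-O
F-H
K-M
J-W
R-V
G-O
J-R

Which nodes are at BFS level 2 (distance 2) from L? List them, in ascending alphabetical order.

Level 0: L
Level 1: F
Level 2: H, U
Level 3: E, M, N, P, R, V
Level 4: G, J, K, O, S, T, W
Level 5: I, Q

H, U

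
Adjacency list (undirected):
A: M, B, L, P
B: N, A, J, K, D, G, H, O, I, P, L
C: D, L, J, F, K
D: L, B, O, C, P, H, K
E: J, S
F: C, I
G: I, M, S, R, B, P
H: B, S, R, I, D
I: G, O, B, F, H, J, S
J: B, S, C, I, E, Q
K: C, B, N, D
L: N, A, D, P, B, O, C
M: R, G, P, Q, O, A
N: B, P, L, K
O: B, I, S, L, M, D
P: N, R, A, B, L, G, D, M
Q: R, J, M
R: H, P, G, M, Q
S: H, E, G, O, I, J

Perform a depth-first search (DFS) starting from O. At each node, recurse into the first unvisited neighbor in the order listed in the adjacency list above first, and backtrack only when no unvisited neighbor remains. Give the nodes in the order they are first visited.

O -> B -> N -> P -> R -> H -> S -> E -> J -> C -> D -> L -> A -> M -> G -> I -> F -> Q -> K

Visit O
O → B
B → N
N → P
P → R
R → H
H → S
S → E
E → J
J → C
C → D
D → L
L → A
A → M
M → G
G → I
I → F
M → Q
D → K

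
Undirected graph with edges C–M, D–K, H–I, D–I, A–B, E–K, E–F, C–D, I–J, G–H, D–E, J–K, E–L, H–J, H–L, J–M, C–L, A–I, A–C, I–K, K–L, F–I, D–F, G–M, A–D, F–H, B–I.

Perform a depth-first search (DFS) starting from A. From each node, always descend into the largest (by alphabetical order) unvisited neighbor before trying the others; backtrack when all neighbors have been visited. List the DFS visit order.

Visit A
A → I
I → K
K → L
L → H
H → J
J → M
M → G
M → C
C → D
D → F
F → E
I → B

A -> I -> K -> L -> H -> J -> M -> G -> C -> D -> F -> E -> B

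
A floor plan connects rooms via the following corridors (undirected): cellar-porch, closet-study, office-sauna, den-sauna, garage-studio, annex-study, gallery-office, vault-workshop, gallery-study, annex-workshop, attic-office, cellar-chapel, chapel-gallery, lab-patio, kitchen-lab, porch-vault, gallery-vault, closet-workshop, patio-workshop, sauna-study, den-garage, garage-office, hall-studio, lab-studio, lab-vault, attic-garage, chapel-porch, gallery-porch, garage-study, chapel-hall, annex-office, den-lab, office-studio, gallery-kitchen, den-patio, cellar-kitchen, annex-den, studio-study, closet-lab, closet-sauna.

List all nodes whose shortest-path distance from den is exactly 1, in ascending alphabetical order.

annex, garage, lab, patio, sauna

Level 0: den
Level 1: annex, garage, lab, patio, sauna
Level 2: attic, closet, kitchen, office, studio, study, vault, workshop
Level 3: cellar, gallery, hall, porch
Level 4: chapel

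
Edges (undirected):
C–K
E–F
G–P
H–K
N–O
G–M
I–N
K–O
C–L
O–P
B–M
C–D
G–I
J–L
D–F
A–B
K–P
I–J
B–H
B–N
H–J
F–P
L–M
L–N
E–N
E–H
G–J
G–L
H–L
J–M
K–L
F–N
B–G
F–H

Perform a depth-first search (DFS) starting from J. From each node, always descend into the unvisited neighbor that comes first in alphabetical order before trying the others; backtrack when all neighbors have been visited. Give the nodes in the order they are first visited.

J → G → B → A → H → E → F → D → C → K → L → M → N → I → O → P

Visit J
J → G
G → B
B → A
B → H
H → E
E → F
F → D
D → C
C → K
K → L
L → M
L → N
N → I
N → O
O → P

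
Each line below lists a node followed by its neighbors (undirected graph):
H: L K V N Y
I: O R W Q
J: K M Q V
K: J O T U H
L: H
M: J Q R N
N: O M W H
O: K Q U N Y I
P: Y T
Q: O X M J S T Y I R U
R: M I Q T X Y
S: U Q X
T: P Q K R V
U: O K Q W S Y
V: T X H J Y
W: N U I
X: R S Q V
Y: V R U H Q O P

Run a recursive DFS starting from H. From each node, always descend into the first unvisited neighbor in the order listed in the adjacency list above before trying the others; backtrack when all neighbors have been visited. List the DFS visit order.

Visit H
H → L
H → K
K → J
J → M
M → Q
Q → O
O → U
U → W
W → N
W → I
I → R
R → T
T → P
P → Y
Y → V
V → X
X → S

H L K J M Q O U W N I R T P Y V X S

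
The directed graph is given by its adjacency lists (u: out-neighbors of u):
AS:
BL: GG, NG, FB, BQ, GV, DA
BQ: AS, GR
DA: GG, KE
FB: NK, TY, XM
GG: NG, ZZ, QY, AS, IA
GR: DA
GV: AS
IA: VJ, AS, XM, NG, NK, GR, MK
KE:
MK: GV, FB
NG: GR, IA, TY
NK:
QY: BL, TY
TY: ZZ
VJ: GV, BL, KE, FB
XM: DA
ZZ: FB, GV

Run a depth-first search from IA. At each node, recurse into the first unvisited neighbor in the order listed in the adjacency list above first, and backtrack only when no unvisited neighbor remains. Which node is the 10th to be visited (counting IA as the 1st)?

Visit IA
IA → VJ
VJ → GV
GV → AS
VJ → BL
BL → GG
GG → NG
NG → GR
GR → DA
DA → KE
NG → TY
TY → ZZ
ZZ → FB
FB → NK
FB → XM
GG → QY
BL → BQ
IA → MK

Visit order: IA, VJ, GV, AS, BL, GG, NG, GR, DA, KE, TY, ZZ, FB, NK, XM, QY, BQ, MK

KE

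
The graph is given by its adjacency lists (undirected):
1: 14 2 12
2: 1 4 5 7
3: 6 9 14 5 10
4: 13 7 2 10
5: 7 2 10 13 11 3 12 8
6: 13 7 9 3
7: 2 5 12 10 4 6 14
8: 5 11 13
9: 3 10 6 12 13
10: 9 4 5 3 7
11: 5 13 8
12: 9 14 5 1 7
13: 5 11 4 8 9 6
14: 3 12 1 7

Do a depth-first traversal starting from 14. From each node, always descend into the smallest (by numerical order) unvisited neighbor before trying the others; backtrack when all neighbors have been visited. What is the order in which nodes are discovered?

14 -> 1 -> 2 -> 4 -> 7 -> 5 -> 3 -> 6 -> 9 -> 10 -> 12 -> 13 -> 8 -> 11

Visit 14
14 → 1
1 → 2
2 → 4
4 → 7
7 → 5
5 → 3
3 → 6
6 → 9
9 → 10
9 → 12
9 → 13
13 → 8
8 → 11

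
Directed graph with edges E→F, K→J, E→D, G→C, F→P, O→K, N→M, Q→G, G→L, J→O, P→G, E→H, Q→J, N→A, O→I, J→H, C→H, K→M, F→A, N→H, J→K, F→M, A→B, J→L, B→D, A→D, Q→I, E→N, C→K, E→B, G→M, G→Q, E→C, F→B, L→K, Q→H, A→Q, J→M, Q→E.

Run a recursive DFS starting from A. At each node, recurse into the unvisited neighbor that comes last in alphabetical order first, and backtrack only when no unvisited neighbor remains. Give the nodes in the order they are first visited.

A Q J O K M I L H G C E N F P B D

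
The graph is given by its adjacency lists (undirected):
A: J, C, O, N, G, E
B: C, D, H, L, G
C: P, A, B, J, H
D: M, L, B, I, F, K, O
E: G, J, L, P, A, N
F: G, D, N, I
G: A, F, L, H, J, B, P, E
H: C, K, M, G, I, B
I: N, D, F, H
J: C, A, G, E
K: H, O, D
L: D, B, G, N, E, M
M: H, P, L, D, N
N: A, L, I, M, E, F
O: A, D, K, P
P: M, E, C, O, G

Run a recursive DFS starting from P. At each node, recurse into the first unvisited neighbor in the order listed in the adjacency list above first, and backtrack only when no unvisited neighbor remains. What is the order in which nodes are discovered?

Visit P
P → M
M → H
H → C
C → A
A → J
J → G
G → F
F → D
D → L
L → B
L → N
N → I
N → E
D → K
K → O

P → M → H → C → A → J → G → F → D → L → B → N → I → E → K → O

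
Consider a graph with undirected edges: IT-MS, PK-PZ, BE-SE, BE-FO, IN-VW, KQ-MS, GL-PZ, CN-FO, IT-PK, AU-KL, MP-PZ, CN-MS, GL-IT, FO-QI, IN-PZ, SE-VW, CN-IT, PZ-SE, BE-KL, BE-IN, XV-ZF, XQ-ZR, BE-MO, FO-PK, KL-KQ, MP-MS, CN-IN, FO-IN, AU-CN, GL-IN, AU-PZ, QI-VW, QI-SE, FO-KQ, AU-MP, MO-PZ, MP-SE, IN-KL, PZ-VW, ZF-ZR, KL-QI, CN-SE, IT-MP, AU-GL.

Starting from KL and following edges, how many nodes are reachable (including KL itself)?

17

BFS from KL visits: KL, AU, BE, IN, KQ, QI, CN, GL, MP, PZ, FO, MO, SE, VW, MS, IT, PK
Reachable nodes: 17 of 21 total.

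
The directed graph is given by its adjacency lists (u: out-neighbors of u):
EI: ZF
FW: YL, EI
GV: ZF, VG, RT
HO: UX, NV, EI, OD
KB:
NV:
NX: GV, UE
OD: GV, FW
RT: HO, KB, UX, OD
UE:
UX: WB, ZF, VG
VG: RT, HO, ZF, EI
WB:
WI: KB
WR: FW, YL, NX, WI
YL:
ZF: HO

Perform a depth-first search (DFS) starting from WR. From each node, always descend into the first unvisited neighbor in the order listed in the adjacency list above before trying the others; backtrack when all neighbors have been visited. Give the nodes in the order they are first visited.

WR, FW, YL, EI, ZF, HO, UX, WB, VG, RT, KB, OD, GV, NV, NX, UE, WI

Visit WR
WR → FW
FW → YL
FW → EI
EI → ZF
ZF → HO
HO → UX
UX → WB
UX → VG
VG → RT
RT → KB
RT → OD
OD → GV
HO → NV
WR → NX
NX → UE
WR → WI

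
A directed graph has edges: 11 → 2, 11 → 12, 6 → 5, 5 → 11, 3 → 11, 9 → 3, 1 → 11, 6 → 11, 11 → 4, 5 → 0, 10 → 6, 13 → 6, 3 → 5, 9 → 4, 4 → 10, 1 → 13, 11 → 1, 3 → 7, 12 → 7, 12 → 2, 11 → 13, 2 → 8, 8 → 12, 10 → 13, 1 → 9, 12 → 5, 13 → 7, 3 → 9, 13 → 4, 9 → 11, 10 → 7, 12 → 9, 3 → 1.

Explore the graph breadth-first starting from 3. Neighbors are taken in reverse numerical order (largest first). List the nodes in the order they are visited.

3, 11, 9, 7, 5, 1, 13, 12, 4, 2, 0, 6, 10, 8

Visit 3; enqueue 11, 9, 7, 5, 1 → queue [11, 9, 7, 5, 1]
Visit 11; enqueue 13, 12, 4, 2 → queue [9, 7, 5, 1, 13, 12, 4, 2]
Visit 9 → queue [7, 5, 1, 13, 12, 4, 2]
Visit 7 → queue [5, 1, 13, 12, 4, 2]
Visit 5; enqueue 0 → queue [1, 13, 12, 4, 2, 0]
Visit 1 → queue [13, 12, 4, 2, 0]
Visit 13; enqueue 6 → queue [12, 4, 2, 0, 6]
Visit 12 → queue [4, 2, 0, 6]
Visit 4; enqueue 10 → queue [2, 0, 6, 10]
Visit 2; enqueue 8 → queue [0, 6, 10, 8]
Visit 0 → queue [6, 10, 8]
Visit 6 → queue [10, 8]
Visit 10 → queue [8]
Visit 8 → queue []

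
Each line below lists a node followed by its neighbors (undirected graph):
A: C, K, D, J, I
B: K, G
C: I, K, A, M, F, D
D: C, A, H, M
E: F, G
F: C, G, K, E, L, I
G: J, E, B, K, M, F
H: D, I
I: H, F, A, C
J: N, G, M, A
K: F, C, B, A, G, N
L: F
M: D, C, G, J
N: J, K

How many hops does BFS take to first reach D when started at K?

Level 0: K
Level 1: A, B, C, F, G, N
Level 2: D, E, I, J, L, M
Level 3: H
D first appears at level 2.

2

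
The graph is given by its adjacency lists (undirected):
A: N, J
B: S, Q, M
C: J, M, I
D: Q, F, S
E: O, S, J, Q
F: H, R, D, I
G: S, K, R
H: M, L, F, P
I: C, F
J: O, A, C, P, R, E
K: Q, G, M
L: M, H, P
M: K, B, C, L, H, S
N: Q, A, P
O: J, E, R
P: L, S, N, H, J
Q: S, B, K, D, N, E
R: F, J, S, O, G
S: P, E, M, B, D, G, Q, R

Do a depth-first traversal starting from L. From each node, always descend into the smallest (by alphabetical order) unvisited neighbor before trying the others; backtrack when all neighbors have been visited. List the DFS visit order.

L → H → F → D → Q → B → M → C → I → J → A → N → P → S → E → O → R → G → K

Visit L
L → H
H → F
F → D
D → Q
Q → B
B → M
M → C
C → I
C → J
J → A
A → N
N → P
P → S
S → E
E → O
O → R
R → G
G → K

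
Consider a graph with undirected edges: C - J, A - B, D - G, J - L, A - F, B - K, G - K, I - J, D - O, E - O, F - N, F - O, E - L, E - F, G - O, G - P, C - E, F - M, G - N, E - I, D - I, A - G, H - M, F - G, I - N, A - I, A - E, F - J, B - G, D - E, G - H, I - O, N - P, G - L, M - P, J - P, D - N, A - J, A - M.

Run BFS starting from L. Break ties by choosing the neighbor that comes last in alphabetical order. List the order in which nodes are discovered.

Visit L; enqueue J, G, E → queue [J, G, E]
Visit J; enqueue P, I, F, C, A → queue [G, E, P, I, F, C, A]
Visit G; enqueue O, N, K, H, D, B → queue [E, P, I, F, C, A, O, N, K, H, D, B]
Visit E → queue [P, I, F, C, A, O, N, K, H, D, B]
Visit P; enqueue M → queue [I, F, C, A, O, N, K, H, D, B, M]
Visit I → queue [F, C, A, O, N, K, H, D, B, M]
Visit F → queue [C, A, O, N, K, H, D, B, M]
Visit C → queue [A, O, N, K, H, D, B, M]
Visit A → queue [O, N, K, H, D, B, M]
Visit O → queue [N, K, H, D, B, M]
Visit N → queue [K, H, D, B, M]
Visit K → queue [H, D, B, M]
Visit H → queue [D, B, M]
Visit D → queue [B, M]
Visit B → queue [M]
Visit M → queue []

L -> J -> G -> E -> P -> I -> F -> C -> A -> O -> N -> K -> H -> D -> B -> M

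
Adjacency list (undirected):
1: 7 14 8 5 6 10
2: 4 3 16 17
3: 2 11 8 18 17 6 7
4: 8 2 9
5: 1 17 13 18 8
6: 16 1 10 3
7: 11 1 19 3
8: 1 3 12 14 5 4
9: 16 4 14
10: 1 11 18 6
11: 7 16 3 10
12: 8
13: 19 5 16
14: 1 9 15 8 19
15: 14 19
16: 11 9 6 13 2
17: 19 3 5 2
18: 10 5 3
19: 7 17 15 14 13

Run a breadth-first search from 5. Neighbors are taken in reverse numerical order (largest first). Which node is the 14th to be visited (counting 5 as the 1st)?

Visit 5; enqueue 18, 17, 13, 8, 1 → queue [18, 17, 13, 8, 1]
Visit 18; enqueue 10, 3 → queue [17, 13, 8, 1, 10, 3]
Visit 17; enqueue 19, 2 → queue [13, 8, 1, 10, 3, 19, 2]
Visit 13; enqueue 16 → queue [8, 1, 10, 3, 19, 2, 16]
Visit 8; enqueue 14, 12, 4 → queue [1, 10, 3, 19, 2, 16, 14, 12, 4]
Visit 1; enqueue 7, 6 → queue [10, 3, 19, 2, 16, 14, 12, 4, 7, 6]
Visit 10; enqueue 11 → queue [3, 19, 2, 16, 14, 12, 4, 7, 6, 11]
Visit 3 → queue [19, 2, 16, 14, 12, 4, 7, 6, 11]
Visit 19; enqueue 15 → queue [2, 16, 14, 12, 4, 7, 6, 11, 15]
Visit 2 → queue [16, 14, 12, 4, 7, 6, 11, 15]
Visit 16; enqueue 9 → queue [14, 12, 4, 7, 6, 11, 15, 9]
Visit 14 → queue [12, 4, 7, 6, 11, 15, 9]
Visit 12 → queue [4, 7, 6, 11, 15, 9]
Visit 4 → queue [7, 6, 11, 15, 9]
Visit 7 → queue [6, 11, 15, 9]
Visit 6 → queue [11, 15, 9]
Visit 11 → queue [15, 9]
Visit 15 → queue [9]
Visit 9 → queue []

Visit order: 5, 18, 17, 13, 8, 1, 10, 3, 19, 2, 16, 14, 12, 4, 7, 6, 11, 15, 9

4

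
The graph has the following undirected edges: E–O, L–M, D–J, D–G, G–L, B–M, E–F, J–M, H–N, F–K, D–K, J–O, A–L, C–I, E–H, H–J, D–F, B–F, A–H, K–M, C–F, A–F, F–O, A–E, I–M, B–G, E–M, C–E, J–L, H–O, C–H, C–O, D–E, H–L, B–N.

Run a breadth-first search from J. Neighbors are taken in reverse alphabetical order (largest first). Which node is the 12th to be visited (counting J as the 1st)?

B

Visit J; enqueue O, M, L, H, D → queue [O, M, L, H, D]
Visit O; enqueue F, E, C → queue [M, L, H, D, F, E, C]
Visit M; enqueue K, I, B → queue [L, H, D, F, E, C, K, I, B]
Visit L; enqueue G, A → queue [H, D, F, E, C, K, I, B, G, A]
Visit H; enqueue N → queue [D, F, E, C, K, I, B, G, A, N]
Visit D → queue [F, E, C, K, I, B, G, A, N]
Visit F → queue [E, C, K, I, B, G, A, N]
Visit E → queue [C, K, I, B, G, A, N]
Visit C → queue [K, I, B, G, A, N]
Visit K → queue [I, B, G, A, N]
Visit I → queue [B, G, A, N]
Visit B → queue [G, A, N]
Visit G → queue [A, N]
Visit A → queue [N]
Visit N → queue []

Visit order: J, O, M, L, H, D, F, E, C, K, I, B, G, A, N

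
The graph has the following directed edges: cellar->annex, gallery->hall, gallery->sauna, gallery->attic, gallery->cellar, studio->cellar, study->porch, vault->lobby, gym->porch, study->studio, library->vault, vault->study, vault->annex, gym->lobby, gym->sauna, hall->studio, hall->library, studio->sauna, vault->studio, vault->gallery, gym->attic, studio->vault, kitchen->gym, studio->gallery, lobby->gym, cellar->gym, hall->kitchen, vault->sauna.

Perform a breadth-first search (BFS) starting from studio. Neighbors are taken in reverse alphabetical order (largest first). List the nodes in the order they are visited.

studio -> vault -> sauna -> gallery -> cellar -> study -> lobby -> annex -> hall -> attic -> gym -> porch -> library -> kitchen

Visit studio; enqueue vault, sauna, gallery, cellar → queue [vault, sauna, gallery, cellar]
Visit vault; enqueue study, lobby, annex → queue [sauna, gallery, cellar, study, lobby, annex]
Visit sauna → queue [gallery, cellar, study, lobby, annex]
Visit gallery; enqueue hall, attic → queue [cellar, study, lobby, annex, hall, attic]
Visit cellar; enqueue gym → queue [study, lobby, annex, hall, attic, gym]
Visit study; enqueue porch → queue [lobby, annex, hall, attic, gym, porch]
Visit lobby → queue [annex, hall, attic, gym, porch]
Visit annex → queue [hall, attic, gym, porch]
Visit hall; enqueue library, kitchen → queue [attic, gym, porch, library, kitchen]
Visit attic → queue [gym, porch, library, kitchen]
Visit gym → queue [porch, library, kitchen]
Visit porch → queue [library, kitchen]
Visit library → queue [kitchen]
Visit kitchen → queue []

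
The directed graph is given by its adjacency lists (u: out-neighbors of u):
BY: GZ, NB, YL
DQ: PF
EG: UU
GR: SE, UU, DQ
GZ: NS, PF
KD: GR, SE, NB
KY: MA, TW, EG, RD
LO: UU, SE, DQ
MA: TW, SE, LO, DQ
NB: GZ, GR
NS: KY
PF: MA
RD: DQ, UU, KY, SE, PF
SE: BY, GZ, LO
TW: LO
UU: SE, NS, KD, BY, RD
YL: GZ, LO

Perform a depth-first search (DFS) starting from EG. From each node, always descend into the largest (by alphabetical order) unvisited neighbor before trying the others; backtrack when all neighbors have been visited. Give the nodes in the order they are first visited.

EG → UU → SE → LO → DQ → PF → MA → TW → GZ → NS → KY → RD → BY → YL → NB → GR → KD

Visit EG
EG → UU
UU → SE
SE → LO
LO → DQ
DQ → PF
PF → MA
MA → TW
SE → GZ
GZ → NS
NS → KY
KY → RD
SE → BY
BY → YL
BY → NB
NB → GR
UU → KD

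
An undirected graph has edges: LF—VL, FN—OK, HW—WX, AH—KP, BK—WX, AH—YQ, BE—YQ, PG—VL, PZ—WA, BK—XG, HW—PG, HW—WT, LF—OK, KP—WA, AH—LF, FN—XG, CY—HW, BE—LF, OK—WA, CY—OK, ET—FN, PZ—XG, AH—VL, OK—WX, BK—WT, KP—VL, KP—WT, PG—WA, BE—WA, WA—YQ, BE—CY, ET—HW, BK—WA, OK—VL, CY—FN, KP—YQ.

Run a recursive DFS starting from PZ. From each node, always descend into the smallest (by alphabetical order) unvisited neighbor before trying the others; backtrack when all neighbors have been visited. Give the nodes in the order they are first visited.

Visit PZ
PZ → WA
WA → BE
BE → CY
CY → FN
FN → ET
ET → HW
HW → PG
PG → VL
VL → AH
AH → KP
KP → WT
WT → BK
BK → WX
WX → OK
OK → LF
BK → XG
KP → YQ

PZ WA BE CY FN ET HW PG VL AH KP WT BK WX OK LF XG YQ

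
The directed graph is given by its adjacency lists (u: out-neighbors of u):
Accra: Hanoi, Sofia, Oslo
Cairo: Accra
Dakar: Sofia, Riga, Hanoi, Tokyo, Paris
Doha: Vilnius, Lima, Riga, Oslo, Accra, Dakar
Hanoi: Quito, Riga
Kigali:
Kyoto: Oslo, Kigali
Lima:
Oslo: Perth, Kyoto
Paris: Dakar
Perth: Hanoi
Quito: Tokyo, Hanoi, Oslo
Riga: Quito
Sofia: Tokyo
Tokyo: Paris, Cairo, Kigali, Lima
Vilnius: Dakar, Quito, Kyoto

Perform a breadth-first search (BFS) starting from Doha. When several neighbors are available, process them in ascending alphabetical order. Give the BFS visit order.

Doha -> Accra -> Dakar -> Lima -> Oslo -> Riga -> Vilnius -> Hanoi -> Sofia -> Paris -> Tokyo -> Kyoto -> Perth -> Quito -> Cairo -> Kigali

Visit Doha; enqueue Accra, Dakar, Lima, Oslo, Riga, Vilnius → queue [Accra, Dakar, Lima, Oslo, Riga, Vilnius]
Visit Accra; enqueue Hanoi, Sofia → queue [Dakar, Lima, Oslo, Riga, Vilnius, Hanoi, Sofia]
Visit Dakar; enqueue Paris, Tokyo → queue [Lima, Oslo, Riga, Vilnius, Hanoi, Sofia, Paris, Tokyo]
Visit Lima → queue [Oslo, Riga, Vilnius, Hanoi, Sofia, Paris, Tokyo]
Visit Oslo; enqueue Kyoto, Perth → queue [Riga, Vilnius, Hanoi, Sofia, Paris, Tokyo, Kyoto, Perth]
Visit Riga; enqueue Quito → queue [Vilnius, Hanoi, Sofia, Paris, Tokyo, Kyoto, Perth, Quito]
Visit Vilnius → queue [Hanoi, Sofia, Paris, Tokyo, Kyoto, Perth, Quito]
Visit Hanoi → queue [Sofia, Paris, Tokyo, Kyoto, Perth, Quito]
Visit Sofia → queue [Paris, Tokyo, Kyoto, Perth, Quito]
Visit Paris → queue [Tokyo, Kyoto, Perth, Quito]
Visit Tokyo; enqueue Cairo, Kigali → queue [Kyoto, Perth, Quito, Cairo, Kigali]
Visit Kyoto → queue [Perth, Quito, Cairo, Kigali]
Visit Perth → queue [Quito, Cairo, Kigali]
Visit Quito → queue [Cairo, Kigali]
Visit Cairo → queue [Kigali]
Visit Kigali → queue []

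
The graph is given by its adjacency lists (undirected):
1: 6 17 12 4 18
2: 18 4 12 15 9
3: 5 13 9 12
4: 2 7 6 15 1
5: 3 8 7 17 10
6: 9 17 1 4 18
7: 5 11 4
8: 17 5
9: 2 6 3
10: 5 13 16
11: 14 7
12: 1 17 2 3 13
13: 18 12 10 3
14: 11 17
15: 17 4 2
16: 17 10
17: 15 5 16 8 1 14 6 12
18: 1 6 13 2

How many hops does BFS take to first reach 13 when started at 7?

Level 0: 7
Level 1: 4, 5, 11
Level 2: 1, 2, 3, 6, 8, 10, 14, 15, 17
Level 3: 9, 12, 13, 16, 18
13 first appears at level 3.

3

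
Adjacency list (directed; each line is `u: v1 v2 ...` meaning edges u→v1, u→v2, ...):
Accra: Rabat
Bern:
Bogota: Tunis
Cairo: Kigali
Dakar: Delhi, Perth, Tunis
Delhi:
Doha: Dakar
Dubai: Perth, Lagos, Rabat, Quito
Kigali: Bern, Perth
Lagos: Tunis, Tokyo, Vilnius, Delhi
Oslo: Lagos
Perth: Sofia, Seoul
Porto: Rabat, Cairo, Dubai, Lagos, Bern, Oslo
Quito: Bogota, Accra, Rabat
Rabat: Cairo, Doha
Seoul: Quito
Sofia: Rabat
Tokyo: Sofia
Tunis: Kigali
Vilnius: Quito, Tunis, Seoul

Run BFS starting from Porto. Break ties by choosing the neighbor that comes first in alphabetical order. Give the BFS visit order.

Visit Porto; enqueue Bern, Cairo, Dubai, Lagos, Oslo, Rabat → queue [Bern, Cairo, Dubai, Lagos, Oslo, Rabat]
Visit Bern → queue [Cairo, Dubai, Lagos, Oslo, Rabat]
Visit Cairo; enqueue Kigali → queue [Dubai, Lagos, Oslo, Rabat, Kigali]
Visit Dubai; enqueue Perth, Quito → queue [Lagos, Oslo, Rabat, Kigali, Perth, Quito]
Visit Lagos; enqueue Delhi, Tokyo, Tunis, Vilnius → queue [Oslo, Rabat, Kigali, Perth, Quito, Delhi, Tokyo, Tunis, Vilnius]
Visit Oslo → queue [Rabat, Kigali, Perth, Quito, Delhi, Tokyo, Tunis, Vilnius]
Visit Rabat; enqueue Doha → queue [Kigali, Perth, Quito, Delhi, Tokyo, Tunis, Vilnius, Doha]
Visit Kigali → queue [Perth, Quito, Delhi, Tokyo, Tunis, Vilnius, Doha]
Visit Perth; enqueue Seoul, Sofia → queue [Quito, Delhi, Tokyo, Tunis, Vilnius, Doha, Seoul, Sofia]
Visit Quito; enqueue Accra, Bogota → queue [Delhi, Tokyo, Tunis, Vilnius, Doha, Seoul, Sofia, Accra, Bogota]
Visit Delhi → queue [Tokyo, Tunis, Vilnius, Doha, Seoul, Sofia, Accra, Bogota]
Visit Tokyo → queue [Tunis, Vilnius, Doha, Seoul, Sofia, Accra, Bogota]
Visit Tunis → queue [Vilnius, Doha, Seoul, Sofia, Accra, Bogota]
Visit Vilnius → queue [Doha, Seoul, Sofia, Accra, Bogota]
Visit Doha; enqueue Dakar → queue [Seoul, Sofia, Accra, Bogota, Dakar]
Visit Seoul → queue [Sofia, Accra, Bogota, Dakar]
Visit Sofia → queue [Accra, Bogota, Dakar]
Visit Accra → queue [Bogota, Dakar]
Visit Bogota → queue [Dakar]
Visit Dakar → queue []

Porto -> Bern -> Cairo -> Dubai -> Lagos -> Oslo -> Rabat -> Kigali -> Perth -> Quito -> Delhi -> Tokyo -> Tunis -> Vilnius -> Doha -> Seoul -> Sofia -> Accra -> Bogota -> Dakar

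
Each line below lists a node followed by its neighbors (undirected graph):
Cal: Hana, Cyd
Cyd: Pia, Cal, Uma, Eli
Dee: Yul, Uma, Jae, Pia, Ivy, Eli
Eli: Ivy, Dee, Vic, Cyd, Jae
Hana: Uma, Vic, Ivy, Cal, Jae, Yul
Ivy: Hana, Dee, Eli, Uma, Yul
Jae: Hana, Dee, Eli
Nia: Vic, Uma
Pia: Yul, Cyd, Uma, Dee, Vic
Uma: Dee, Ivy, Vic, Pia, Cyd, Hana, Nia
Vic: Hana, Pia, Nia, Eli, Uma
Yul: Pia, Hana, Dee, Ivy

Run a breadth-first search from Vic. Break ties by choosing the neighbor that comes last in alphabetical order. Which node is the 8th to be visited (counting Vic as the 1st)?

Dee

Visit Vic; enqueue Uma, Pia, Nia, Hana, Eli → queue [Uma, Pia, Nia, Hana, Eli]
Visit Uma; enqueue Ivy, Dee, Cyd → queue [Pia, Nia, Hana, Eli, Ivy, Dee, Cyd]
Visit Pia; enqueue Yul → queue [Nia, Hana, Eli, Ivy, Dee, Cyd, Yul]
Visit Nia → queue [Hana, Eli, Ivy, Dee, Cyd, Yul]
Visit Hana; enqueue Jae, Cal → queue [Eli, Ivy, Dee, Cyd, Yul, Jae, Cal]
Visit Eli → queue [Ivy, Dee, Cyd, Yul, Jae, Cal]
Visit Ivy → queue [Dee, Cyd, Yul, Jae, Cal]
Visit Dee → queue [Cyd, Yul, Jae, Cal]
Visit Cyd → queue [Yul, Jae, Cal]
Visit Yul → queue [Jae, Cal]
Visit Jae → queue [Cal]
Visit Cal → queue []

Visit order: Vic, Uma, Pia, Nia, Hana, Eli, Ivy, Dee, Cyd, Yul, Jae, Cal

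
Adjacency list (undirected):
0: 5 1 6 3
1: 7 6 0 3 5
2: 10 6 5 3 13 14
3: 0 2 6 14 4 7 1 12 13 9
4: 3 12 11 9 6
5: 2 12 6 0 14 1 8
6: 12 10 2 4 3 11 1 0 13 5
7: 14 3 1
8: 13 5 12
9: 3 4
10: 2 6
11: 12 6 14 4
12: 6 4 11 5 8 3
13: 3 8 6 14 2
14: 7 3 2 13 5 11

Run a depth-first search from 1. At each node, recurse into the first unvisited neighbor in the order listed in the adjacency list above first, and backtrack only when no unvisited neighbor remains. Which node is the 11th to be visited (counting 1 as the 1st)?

4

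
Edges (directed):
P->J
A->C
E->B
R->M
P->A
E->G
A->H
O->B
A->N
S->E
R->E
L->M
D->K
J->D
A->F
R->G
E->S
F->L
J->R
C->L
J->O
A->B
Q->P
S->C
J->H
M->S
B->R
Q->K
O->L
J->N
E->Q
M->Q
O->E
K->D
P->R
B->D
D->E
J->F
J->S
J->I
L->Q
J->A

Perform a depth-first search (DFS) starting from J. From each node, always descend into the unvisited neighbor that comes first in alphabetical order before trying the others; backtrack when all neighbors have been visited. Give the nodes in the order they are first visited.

J → A → B → D → E → G → Q → K → P → R → M → S → C → L → F → H → N → I → O

Visit J
J → A
A → B
B → D
D → E
E → G
E → Q
Q → K
Q → P
P → R
R → M
M → S
S → C
C → L
A → F
A → H
A → N
J → I
J → O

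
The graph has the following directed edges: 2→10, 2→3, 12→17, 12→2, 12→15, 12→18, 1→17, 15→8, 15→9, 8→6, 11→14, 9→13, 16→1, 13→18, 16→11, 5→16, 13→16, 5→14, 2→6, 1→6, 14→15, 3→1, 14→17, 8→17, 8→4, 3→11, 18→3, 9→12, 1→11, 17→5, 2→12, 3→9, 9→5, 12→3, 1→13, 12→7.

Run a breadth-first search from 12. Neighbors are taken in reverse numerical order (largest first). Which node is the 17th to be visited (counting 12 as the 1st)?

Visit 12; enqueue 18, 17, 15, 7, 3, 2 → queue [18, 17, 15, 7, 3, 2]
Visit 18 → queue [17, 15, 7, 3, 2]
Visit 17; enqueue 5 → queue [15, 7, 3, 2, 5]
Visit 15; enqueue 9, 8 → queue [7, 3, 2, 5, 9, 8]
Visit 7 → queue [3, 2, 5, 9, 8]
Visit 3; enqueue 11, 1 → queue [2, 5, 9, 8, 11, 1]
Visit 2; enqueue 10, 6 → queue [5, 9, 8, 11, 1, 10, 6]
Visit 5; enqueue 16, 14 → queue [9, 8, 11, 1, 10, 6, 16, 14]
Visit 9; enqueue 13 → queue [8, 11, 1, 10, 6, 16, 14, 13]
Visit 8; enqueue 4 → queue [11, 1, 10, 6, 16, 14, 13, 4]
Visit 11 → queue [1, 10, 6, 16, 14, 13, 4]
Visit 1 → queue [10, 6, 16, 14, 13, 4]
Visit 10 → queue [6, 16, 14, 13, 4]
Visit 6 → queue [16, 14, 13, 4]
Visit 16 → queue [14, 13, 4]
Visit 14 → queue [13, 4]
Visit 13 → queue [4]
Visit 4 → queue []

Visit order: 12, 18, 17, 15, 7, 3, 2, 5, 9, 8, 11, 1, 10, 6, 16, 14, 13, 4

13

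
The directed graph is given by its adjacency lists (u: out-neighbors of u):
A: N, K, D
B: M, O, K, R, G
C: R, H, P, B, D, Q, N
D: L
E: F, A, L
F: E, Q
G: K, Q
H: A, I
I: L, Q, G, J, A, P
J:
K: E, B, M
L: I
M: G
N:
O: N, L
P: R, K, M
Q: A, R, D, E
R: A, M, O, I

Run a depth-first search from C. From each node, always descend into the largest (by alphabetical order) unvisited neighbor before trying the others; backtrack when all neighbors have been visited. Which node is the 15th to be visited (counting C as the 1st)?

Visit C
C → R
R → O
O → N
O → L
L → I
I → Q
Q → E
E → F
E → A
A → K
K → M
M → G
K → B
A → D
I → P
I → J
C → H

Visit order: C, R, O, N, L, I, Q, E, F, A, K, M, G, B, D, P, J, H

D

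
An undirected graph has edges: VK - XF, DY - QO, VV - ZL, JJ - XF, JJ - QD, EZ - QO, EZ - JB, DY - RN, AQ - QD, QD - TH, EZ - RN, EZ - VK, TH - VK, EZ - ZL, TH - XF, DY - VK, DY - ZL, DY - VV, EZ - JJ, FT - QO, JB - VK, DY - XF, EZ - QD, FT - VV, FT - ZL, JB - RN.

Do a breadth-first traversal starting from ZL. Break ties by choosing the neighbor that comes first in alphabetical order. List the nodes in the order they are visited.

ZL, DY, EZ, FT, VV, QO, RN, VK, XF, JB, JJ, QD, TH, AQ

Visit ZL; enqueue DY, EZ, FT, VV → queue [DY, EZ, FT, VV]
Visit DY; enqueue QO, RN, VK, XF → queue [EZ, FT, VV, QO, RN, VK, XF]
Visit EZ; enqueue JB, JJ, QD → queue [FT, VV, QO, RN, VK, XF, JB, JJ, QD]
Visit FT → queue [VV, QO, RN, VK, XF, JB, JJ, QD]
Visit VV → queue [QO, RN, VK, XF, JB, JJ, QD]
Visit QO → queue [RN, VK, XF, JB, JJ, QD]
Visit RN → queue [VK, XF, JB, JJ, QD]
Visit VK; enqueue TH → queue [XF, JB, JJ, QD, TH]
Visit XF → queue [JB, JJ, QD, TH]
Visit JB → queue [JJ, QD, TH]
Visit JJ → queue [QD, TH]
Visit QD; enqueue AQ → queue [TH, AQ]
Visit TH → queue [AQ]
Visit AQ → queue []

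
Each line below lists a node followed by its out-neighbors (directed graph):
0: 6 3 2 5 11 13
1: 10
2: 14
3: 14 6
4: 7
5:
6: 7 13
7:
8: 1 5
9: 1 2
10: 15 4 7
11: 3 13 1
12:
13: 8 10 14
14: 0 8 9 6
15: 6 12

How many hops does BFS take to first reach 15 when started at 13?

Level 0: 13
Level 1: 8, 10, 14
Level 2: 0, 1, 4, 5, 6, 7, 9, 15
Level 3: 2, 3, 11, 12
15 first appears at level 2.

2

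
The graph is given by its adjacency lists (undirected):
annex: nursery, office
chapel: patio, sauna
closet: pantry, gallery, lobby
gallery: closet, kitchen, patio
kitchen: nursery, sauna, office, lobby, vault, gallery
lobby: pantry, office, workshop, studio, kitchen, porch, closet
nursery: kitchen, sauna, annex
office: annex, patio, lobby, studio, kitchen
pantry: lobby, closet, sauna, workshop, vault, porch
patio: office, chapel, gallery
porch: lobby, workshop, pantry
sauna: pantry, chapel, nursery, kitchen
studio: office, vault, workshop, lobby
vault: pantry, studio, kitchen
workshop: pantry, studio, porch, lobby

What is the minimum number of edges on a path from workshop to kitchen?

Level 0: workshop
Level 1: lobby, pantry, porch, studio
Level 2: closet, kitchen, office, sauna, vault
Level 3: annex, chapel, gallery, nursery, patio
kitchen first appears at level 2.

2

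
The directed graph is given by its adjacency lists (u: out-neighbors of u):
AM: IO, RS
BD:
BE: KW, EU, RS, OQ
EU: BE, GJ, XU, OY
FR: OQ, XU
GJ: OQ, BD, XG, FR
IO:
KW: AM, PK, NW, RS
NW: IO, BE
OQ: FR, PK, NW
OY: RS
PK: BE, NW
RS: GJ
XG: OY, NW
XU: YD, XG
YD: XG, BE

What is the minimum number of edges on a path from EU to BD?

2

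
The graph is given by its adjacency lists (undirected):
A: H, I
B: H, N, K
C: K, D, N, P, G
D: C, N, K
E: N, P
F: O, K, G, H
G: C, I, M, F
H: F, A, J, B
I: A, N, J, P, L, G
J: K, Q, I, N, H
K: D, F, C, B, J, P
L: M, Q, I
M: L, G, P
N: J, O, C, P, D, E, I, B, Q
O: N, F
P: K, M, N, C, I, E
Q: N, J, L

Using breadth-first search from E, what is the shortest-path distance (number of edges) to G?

3

Level 0: E
Level 1: N, P
Level 2: B, C, D, I, J, K, M, O, Q
Level 3: A, F, G, H, L
G first appears at level 3.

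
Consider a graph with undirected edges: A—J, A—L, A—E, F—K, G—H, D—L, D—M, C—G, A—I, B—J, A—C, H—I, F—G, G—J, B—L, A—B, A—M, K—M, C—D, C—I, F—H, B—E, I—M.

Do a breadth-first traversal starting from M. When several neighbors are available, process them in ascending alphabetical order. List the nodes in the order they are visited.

M → A → D → I → K → B → C → E → J → L → H → F → G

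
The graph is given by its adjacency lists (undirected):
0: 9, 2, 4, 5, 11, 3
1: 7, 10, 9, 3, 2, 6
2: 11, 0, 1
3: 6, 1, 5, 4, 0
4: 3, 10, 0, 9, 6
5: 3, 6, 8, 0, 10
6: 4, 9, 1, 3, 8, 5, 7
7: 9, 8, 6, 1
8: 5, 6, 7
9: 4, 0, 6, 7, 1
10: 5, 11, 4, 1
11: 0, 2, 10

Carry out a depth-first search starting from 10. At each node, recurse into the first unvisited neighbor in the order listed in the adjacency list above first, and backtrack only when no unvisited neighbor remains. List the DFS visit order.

Visit 10
10 → 5
5 → 3
3 → 6
6 → 4
4 → 0
0 → 9
9 → 7
7 → 8
7 → 1
1 → 2
2 → 11

10 5 3 6 4 0 9 7 8 1 2 11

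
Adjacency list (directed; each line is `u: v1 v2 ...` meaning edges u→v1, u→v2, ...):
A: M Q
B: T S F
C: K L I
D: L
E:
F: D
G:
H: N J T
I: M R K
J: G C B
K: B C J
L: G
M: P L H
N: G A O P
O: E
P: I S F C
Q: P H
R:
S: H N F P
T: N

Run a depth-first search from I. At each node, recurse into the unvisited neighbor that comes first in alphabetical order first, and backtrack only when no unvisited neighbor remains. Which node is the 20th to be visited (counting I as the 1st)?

R

Visit I
I → K
K → B
B → F
F → D
D → L
L → G
B → S
S → H
H → J
J → C
H → N
N → A
A → M
M → P
A → Q
N → O
O → E
H → T
I → R

Visit order: I, K, B, F, D, L, G, S, H, J, C, N, A, M, P, Q, O, E, T, R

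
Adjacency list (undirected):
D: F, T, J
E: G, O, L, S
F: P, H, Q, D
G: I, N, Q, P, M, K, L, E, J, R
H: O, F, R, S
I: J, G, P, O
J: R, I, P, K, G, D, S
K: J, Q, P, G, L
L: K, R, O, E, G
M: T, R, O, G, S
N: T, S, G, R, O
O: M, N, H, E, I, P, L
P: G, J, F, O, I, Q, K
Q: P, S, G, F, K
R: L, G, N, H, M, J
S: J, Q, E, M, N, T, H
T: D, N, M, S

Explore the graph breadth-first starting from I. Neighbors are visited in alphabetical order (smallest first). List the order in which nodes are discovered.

I, G, J, O, P, E, K, L, M, N, Q, R, D, S, H, F, T

Visit I; enqueue G, J, O, P → queue [G, J, O, P]
Visit G; enqueue E, K, L, M, N, Q, R → queue [J, O, P, E, K, L, M, N, Q, R]
Visit J; enqueue D, S → queue [O, P, E, K, L, M, N, Q, R, D, S]
Visit O; enqueue H → queue [P, E, K, L, M, N, Q, R, D, S, H]
Visit P; enqueue F → queue [E, K, L, M, N, Q, R, D, S, H, F]
Visit E → queue [K, L, M, N, Q, R, D, S, H, F]
Visit K → queue [L, M, N, Q, R, D, S, H, F]
Visit L → queue [M, N, Q, R, D, S, H, F]
Visit M; enqueue T → queue [N, Q, R, D, S, H, F, T]
Visit N → queue [Q, R, D, S, H, F, T]
Visit Q → queue [R, D, S, H, F, T]
Visit R → queue [D, S, H, F, T]
Visit D → queue [S, H, F, T]
Visit S → queue [H, F, T]
Visit H → queue [F, T]
Visit F → queue [T]
Visit T → queue []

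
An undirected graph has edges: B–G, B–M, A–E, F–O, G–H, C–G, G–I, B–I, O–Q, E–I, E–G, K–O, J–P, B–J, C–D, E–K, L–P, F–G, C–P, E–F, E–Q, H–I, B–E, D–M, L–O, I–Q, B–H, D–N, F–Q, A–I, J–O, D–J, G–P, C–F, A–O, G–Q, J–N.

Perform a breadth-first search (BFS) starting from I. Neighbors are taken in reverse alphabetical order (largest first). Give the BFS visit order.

Visit I; enqueue Q, H, G, E, B, A → queue [Q, H, G, E, B, A]
Visit Q; enqueue O, F → queue [H, G, E, B, A, O, F]
Visit H → queue [G, E, B, A, O, F]
Visit G; enqueue P, C → queue [E, B, A, O, F, P, C]
Visit E; enqueue K → queue [B, A, O, F, P, C, K]
Visit B; enqueue M, J → queue [A, O, F, P, C, K, M, J]
Visit A → queue [O, F, P, C, K, M, J]
Visit O; enqueue L → queue [F, P, C, K, M, J, L]
Visit F → queue [P, C, K, M, J, L]
Visit P → queue [C, K, M, J, L]
Visit C; enqueue D → queue [K, M, J, L, D]
Visit K → queue [M, J, L, D]
Visit M → queue [J, L, D]
Visit J; enqueue N → queue [L, D, N]
Visit L → queue [D, N]
Visit D → queue [N]
Visit N → queue []

I -> Q -> H -> G -> E -> B -> A -> O -> F -> P -> C -> K -> M -> J -> L -> D -> N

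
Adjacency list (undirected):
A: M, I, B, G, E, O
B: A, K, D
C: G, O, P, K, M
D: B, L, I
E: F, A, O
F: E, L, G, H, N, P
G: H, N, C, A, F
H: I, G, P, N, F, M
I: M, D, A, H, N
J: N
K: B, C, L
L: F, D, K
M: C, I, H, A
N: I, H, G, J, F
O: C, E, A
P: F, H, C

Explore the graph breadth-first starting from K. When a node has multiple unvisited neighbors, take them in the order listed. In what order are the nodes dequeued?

K -> B -> C -> L -> A -> D -> G -> O -> P -> M -> F -> I -> E -> H -> N -> J

Visit K; enqueue B, C, L → queue [B, C, L]
Visit B; enqueue A, D → queue [C, L, A, D]
Visit C; enqueue G, O, P, M → queue [L, A, D, G, O, P, M]
Visit L; enqueue F → queue [A, D, G, O, P, M, F]
Visit A; enqueue I, E → queue [D, G, O, P, M, F, I, E]
Visit D → queue [G, O, P, M, F, I, E]
Visit G; enqueue H, N → queue [O, P, M, F, I, E, H, N]
Visit O → queue [P, M, F, I, E, H, N]
Visit P → queue [M, F, I, E, H, N]
Visit M → queue [F, I, E, H, N]
Visit F → queue [I, E, H, N]
Visit I → queue [E, H, N]
Visit E → queue [H, N]
Visit H → queue [N]
Visit N; enqueue J → queue [J]
Visit J → queue []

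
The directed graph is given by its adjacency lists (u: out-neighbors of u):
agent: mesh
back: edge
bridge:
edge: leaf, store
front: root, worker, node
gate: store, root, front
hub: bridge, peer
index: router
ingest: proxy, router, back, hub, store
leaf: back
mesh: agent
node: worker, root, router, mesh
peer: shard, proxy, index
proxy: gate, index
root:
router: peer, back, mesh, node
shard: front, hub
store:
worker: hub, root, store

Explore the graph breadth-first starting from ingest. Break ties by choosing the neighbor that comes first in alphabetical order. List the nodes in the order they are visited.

Visit ingest; enqueue back, hub, proxy, router, store → queue [back, hub, proxy, router, store]
Visit back; enqueue edge → queue [hub, proxy, router, store, edge]
Visit hub; enqueue bridge, peer → queue [proxy, router, store, edge, bridge, peer]
Visit proxy; enqueue gate, index → queue [router, store, edge, bridge, peer, gate, index]
Visit router; enqueue mesh, node → queue [store, edge, bridge, peer, gate, index, mesh, node]
Visit store → queue [edge, bridge, peer, gate, index, mesh, node]
Visit edge; enqueue leaf → queue [bridge, peer, gate, index, mesh, node, leaf]
Visit bridge → queue [peer, gate, index, mesh, node, leaf]
Visit peer; enqueue shard → queue [gate, index, mesh, node, leaf, shard]
Visit gate; enqueue front, root → queue [index, mesh, node, leaf, shard, front, root]
Visit index → queue [mesh, node, leaf, shard, front, root]
Visit mesh; enqueue agent → queue [node, leaf, shard, front, root, agent]
Visit node; enqueue worker → queue [leaf, shard, front, root, agent, worker]
Visit leaf → queue [shard, front, root, agent, worker]
Visit shard → queue [front, root, agent, worker]
Visit front → queue [root, agent, worker]
Visit root → queue [agent, worker]
Visit agent → queue [worker]
Visit worker → queue []

ingest, back, hub, proxy, router, store, edge, bridge, peer, gate, index, mesh, node, leaf, shard, front, root, agent, worker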